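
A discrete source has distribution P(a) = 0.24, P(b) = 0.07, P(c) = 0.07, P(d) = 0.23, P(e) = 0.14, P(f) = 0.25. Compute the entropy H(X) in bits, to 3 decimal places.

H = −Σ pᵢ log₂ pᵢ.
−0.24·log₂(0.24) = 0.4941
−0.07·log₂(0.07) = 0.2686
−0.07·log₂(0.07) = 0.2686
−0.23·log₂(0.23) = 0.4877
−0.14·log₂(0.14) = 0.3971
−0.25·log₂(0.25) = 0.5000
Sum ≈ 2.4160 → 2.416 bits.

2.416 bits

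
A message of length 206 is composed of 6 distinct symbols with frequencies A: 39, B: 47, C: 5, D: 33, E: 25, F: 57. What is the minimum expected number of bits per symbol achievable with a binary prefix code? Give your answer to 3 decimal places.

2.451 bits/symbol

Probabilities are the counts divided by 206.
Repeatedly combine the two least-probable nodes; the expected code length is the sum of the merged weights.
merge 5/206 + 25/206 → 15/103
merge 15/103 + 33/206 → 63/206
merge 39/206 + 47/206 → 43/103
merge 57/206 + 63/206 → 60/103
merge 43/103 + 60/103 → 1
L = 15/103 + 63/206 + 43/103 + 60/103 + 1 = 505/206 ≈ 2.451 bits/symbol.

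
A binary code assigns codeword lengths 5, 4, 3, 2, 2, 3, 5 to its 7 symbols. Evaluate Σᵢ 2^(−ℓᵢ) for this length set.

0.875

With common denominator 2^5 = 32: Σ 2^(−ℓᵢ) = 1/32 + 2/32 + 4/32 + 8/32 + 8/32 + 4/32 + 1/32 = 28/32 = 0.875.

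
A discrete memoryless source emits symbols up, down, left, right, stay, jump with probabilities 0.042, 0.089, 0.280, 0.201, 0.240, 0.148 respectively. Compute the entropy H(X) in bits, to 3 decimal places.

H = −Σ pᵢ log₂ pᵢ.
−0.042·log₂(0.042) = 0.1921
−0.089·log₂(0.089) = 0.3106
−0.280·log₂(0.280) = 0.5142
−0.201·log₂(0.201) = 0.4653
−0.240·log₂(0.240) = 0.4941
−0.148·log₂(0.148) = 0.4079
Sum ≈ 2.3843 → 2.384 bits.

2.384 bits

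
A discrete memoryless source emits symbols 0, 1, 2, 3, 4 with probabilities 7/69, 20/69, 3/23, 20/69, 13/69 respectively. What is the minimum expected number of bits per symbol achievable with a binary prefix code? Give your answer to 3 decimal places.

2.232 bits/symbol

Repeatedly combine the two least-probable nodes; the expected code length is the sum of the merged weights.
merge 7/69 + 3/23 → 16/69
merge 13/69 + 16/69 → 29/69
merge 20/69 + 20/69 → 40/69
merge 29/69 + 40/69 → 1
L = 16/69 + 29/69 + 40/69 + 1 = 154/69 ≈ 2.232 bits/symbol.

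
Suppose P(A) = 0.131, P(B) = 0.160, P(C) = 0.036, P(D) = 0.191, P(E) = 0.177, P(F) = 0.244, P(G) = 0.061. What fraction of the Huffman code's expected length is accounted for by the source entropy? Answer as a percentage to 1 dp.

Entropy H = −Σ p log₂ p ≈ 2.6209 bits.
Huffman merges: 9/250+61/1000→97/1000; 97/1000+131/1000→57/250; 4/25+177/1000→337/1000; 191/1000+57/250→419/1000; 61/250+337/1000→581/1000; 419/1000+581/1000→1. L = 1331/500 ≈ 2.6620.
Efficiency = H/L = 2.6209/2.6620 = 98.5%.

98.5%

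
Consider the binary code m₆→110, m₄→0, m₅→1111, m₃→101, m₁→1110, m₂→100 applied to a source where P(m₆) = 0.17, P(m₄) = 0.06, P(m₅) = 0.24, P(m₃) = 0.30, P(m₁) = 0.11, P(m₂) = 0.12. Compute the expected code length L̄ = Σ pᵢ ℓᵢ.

3.23 bits/symbol

L̄ = Σ pᵢ·ℓᵢ = 0.17·3 + 0.06·1 + 0.24·4 + 0.30·3 + 0.11·4 + 0.12·3 = 3.23 bits/symbol.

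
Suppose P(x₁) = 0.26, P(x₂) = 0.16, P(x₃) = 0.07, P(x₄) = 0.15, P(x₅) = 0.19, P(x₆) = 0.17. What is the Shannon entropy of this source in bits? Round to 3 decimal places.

H = −Σ pᵢ log₂ pᵢ.
−0.26·log₂(0.26) = 0.5053
−0.16·log₂(0.16) = 0.4230
−0.07·log₂(0.07) = 0.2686
−0.15·log₂(0.15) = 0.4105
−0.19·log₂(0.19) = 0.4552
−0.17·log₂(0.17) = 0.4346
Sum ≈ 2.4972 → 2.497 bits.

2.497 bits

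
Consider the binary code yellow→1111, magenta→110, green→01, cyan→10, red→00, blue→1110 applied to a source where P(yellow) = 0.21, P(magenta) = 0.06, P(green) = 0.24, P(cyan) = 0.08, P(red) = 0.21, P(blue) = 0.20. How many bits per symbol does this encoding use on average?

2.88 bits/symbol

L̄ = Σ pᵢ·ℓᵢ = 0.21·4 + 0.06·3 + 0.24·2 + 0.08·2 + 0.21·2 + 0.20·4 = 2.88 bits/symbol.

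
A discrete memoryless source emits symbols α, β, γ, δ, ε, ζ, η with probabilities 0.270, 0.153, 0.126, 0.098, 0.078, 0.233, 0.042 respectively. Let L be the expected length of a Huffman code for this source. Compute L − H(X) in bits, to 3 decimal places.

Entropy H = −Σ p log₂ p ≈ 2.5982 bits.
Huffman merges: 21/500+39/500→3/25; 49/500+3/25→109/500; 63/500+153/1000→279/1000; 109/500+233/1000→451/1000; 27/100+279/1000→549/1000; 451/1000+549/1000→1. L = 2617/1000 ≈ 2.6170.
L − H = 2.6170 − 2.5982 = 0.019 bits.

0.019 bits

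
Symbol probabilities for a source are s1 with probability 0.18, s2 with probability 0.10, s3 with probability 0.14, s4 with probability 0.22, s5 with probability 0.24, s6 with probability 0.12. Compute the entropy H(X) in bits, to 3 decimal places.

2.516 bits

H = −Σ pᵢ log₂ pᵢ.
−0.18·log₂(0.18) = 0.4453
−0.10·log₂(0.10) = 0.3322
−0.14·log₂(0.14) = 0.3971
−0.22·log₂(0.22) = 0.4806
−0.24·log₂(0.24) = 0.4941
−0.12·log₂(0.12) = 0.3671
Sum ≈ 2.5164 → 2.516 bits.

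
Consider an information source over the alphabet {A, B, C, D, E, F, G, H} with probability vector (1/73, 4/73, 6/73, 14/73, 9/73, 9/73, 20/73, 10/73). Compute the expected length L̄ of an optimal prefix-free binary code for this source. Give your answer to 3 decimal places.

2.753 bits/symbol

Repeatedly combine the two least-probable nodes; the expected code length is the sum of the merged weights.
merge 1/73 + 4/73 → 5/73
merge 5/73 + 6/73 → 11/73
merge 9/73 + 9/73 → 18/73
merge 10/73 + 11/73 → 21/73
merge 14/73 + 18/73 → 32/73
merge 20/73 + 21/73 → 41/73
merge 32/73 + 41/73 → 1
L = 5/73 + 11/73 + 18/73 + 21/73 + 32/73 + 41/73 + 1 = 201/73 ≈ 2.753 bits/symbol.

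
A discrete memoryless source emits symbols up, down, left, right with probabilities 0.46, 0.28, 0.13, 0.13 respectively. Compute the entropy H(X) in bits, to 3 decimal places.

1.795 bits

H = −Σ pᵢ log₂ pᵢ.
−0.46·log₂(0.46) = 0.5153
−0.28·log₂(0.28) = 0.5142
−0.13·log₂(0.13) = 0.3826
−0.13·log₂(0.13) = 0.3826
Sum ≈ 1.7948 → 1.795 bits.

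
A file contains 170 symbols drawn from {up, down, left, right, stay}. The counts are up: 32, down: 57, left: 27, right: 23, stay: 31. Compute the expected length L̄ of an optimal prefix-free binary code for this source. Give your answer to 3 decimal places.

2.294 bits/symbol

Probabilities are the counts divided by 170.
Repeatedly combine the two least-probable nodes; the expected code length is the sum of the merged weights.
merge 23/170 + 27/170 → 5/17
merge 31/170 + 16/85 → 63/170
merge 5/17 + 57/170 → 107/170
merge 63/170 + 107/170 → 1
L = 5/17 + 63/170 + 107/170 + 1 = 39/17 ≈ 2.294 bits/symbol.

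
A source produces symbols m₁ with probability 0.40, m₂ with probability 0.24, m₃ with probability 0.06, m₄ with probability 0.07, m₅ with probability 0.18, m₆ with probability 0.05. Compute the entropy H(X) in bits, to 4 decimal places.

2.1964 bits

H = −Σ pᵢ log₂ pᵢ.
−0.40·log₂(0.40) = 0.5288
−0.24·log₂(0.24) = 0.4941
−0.06·log₂(0.06) = 0.2435
−0.07·log₂(0.07) = 0.2686
−0.18·log₂(0.18) = 0.4453
−0.05·log₂(0.05) = 0.2161
Sum ≈ 2.1964 → 2.1964 bits.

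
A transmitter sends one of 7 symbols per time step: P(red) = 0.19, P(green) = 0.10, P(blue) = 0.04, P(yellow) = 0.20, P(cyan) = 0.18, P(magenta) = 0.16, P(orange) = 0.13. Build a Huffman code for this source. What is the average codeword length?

Repeatedly combine the two least-probable nodes; the expected code length is the sum of the merged weights.
merge 1/25 + 1/10 → 7/50
merge 13/100 + 7/50 → 27/100
merge 4/25 + 9/50 → 17/50
merge 19/100 + 1/5 → 39/100
merge 27/100 + 17/50 → 61/100
merge 39/100 + 61/100 → 1
L = 7/50 + 27/100 + 17/50 + 39/100 + 61/100 + 1 = 11/4 = 2.75 bits/symbol.

2.75 bits/symbol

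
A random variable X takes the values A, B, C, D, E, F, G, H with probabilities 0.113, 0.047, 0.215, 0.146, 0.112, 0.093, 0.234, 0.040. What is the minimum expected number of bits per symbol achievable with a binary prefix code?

Repeatedly combine the two least-probable nodes; the expected code length is the sum of the merged weights.
merge 1/25 + 47/1000 → 87/1000
merge 87/1000 + 93/1000 → 9/50
merge 14/125 + 113/1000 → 9/40
merge 73/500 + 9/50 → 163/500
merge 43/200 + 9/40 → 11/25
merge 117/500 + 163/500 → 14/25
merge 11/25 + 14/25 → 1
L = 87/1000 + 9/50 + 9/40 + 163/500 + 11/25 + 14/25 + 1 = 1409/500 = 2.818 bits/symbol.

2.818 bits/symbol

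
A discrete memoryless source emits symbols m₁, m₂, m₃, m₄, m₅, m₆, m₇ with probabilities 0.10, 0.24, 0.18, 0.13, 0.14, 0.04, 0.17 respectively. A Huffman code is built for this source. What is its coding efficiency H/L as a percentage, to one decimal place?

98.2%

Entropy H = −Σ p log₂ p ≈ 2.6717 bits.
Huffman merges: 1/25+1/10→7/50; 13/100+7/50→27/100; 7/50+17/100→31/100; 9/50+6/25→21/50; 27/100+31/100→29/50; 21/50+29/50→1. L = 68/25 ≈ 2.7200.
Efficiency = H/L = 2.6717/2.7200 = 98.2%.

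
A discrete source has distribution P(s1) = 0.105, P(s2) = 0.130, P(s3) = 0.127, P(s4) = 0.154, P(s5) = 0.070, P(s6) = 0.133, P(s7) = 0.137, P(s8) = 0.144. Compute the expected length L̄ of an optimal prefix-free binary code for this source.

Repeatedly combine the two least-probable nodes; the expected code length is the sum of the merged weights.
merge 7/100 + 21/200 → 7/40
merge 127/1000 + 13/100 → 257/1000
merge 133/1000 + 137/1000 → 27/100
merge 18/125 + 77/500 → 149/500
merge 7/40 + 257/1000 → 54/125
merge 27/100 + 149/500 → 71/125
merge 54/125 + 71/125 → 1
L = 7/40 + 257/1000 + 27/100 + 149/500 + 54/125 + 71/125 + 1 = 3 bits/symbol.

3 bits/symbol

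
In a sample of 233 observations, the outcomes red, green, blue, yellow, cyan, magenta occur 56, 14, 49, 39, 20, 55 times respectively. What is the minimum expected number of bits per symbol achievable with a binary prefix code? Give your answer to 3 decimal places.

Probabilities are the counts divided by 233.
Repeatedly combine the two least-probable nodes; the expected code length is the sum of the merged weights.
merge 14/233 + 20/233 → 34/233
merge 34/233 + 39/233 → 73/233
merge 49/233 + 55/233 → 104/233
merge 56/233 + 73/233 → 129/233
merge 104/233 + 129/233 → 1
L = 34/233 + 73/233 + 104/233 + 129/233 + 1 = 573/233 ≈ 2.459 bits/symbol.

2.459 bits/symbol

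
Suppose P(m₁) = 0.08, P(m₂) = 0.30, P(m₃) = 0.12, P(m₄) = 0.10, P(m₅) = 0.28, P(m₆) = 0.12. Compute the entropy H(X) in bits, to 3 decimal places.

2.393 bits

H = −Σ pᵢ log₂ pᵢ.
−0.08·log₂(0.08) = 0.2915
−0.30·log₂(0.30) = 0.5211
−0.12·log₂(0.12) = 0.3671
−0.10·log₂(0.10) = 0.3322
−0.28·log₂(0.28) = 0.5142
−0.12·log₂(0.12) = 0.3671
Sum ≈ 2.3931 → 2.393 bits.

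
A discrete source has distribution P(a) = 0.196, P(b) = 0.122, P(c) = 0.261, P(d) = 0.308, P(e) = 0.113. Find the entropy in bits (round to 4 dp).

H = −Σ pᵢ log₂ pᵢ.
−0.196·log₂(0.196) = 0.4608
−0.122·log₂(0.122) = 0.3703
−0.261·log₂(0.261) = 0.5058
−0.308·log₂(0.308) = 0.5233
−0.113·log₂(0.113) = 0.3555
Sum ≈ 2.2156 → 2.2156 bits.

2.2156 bits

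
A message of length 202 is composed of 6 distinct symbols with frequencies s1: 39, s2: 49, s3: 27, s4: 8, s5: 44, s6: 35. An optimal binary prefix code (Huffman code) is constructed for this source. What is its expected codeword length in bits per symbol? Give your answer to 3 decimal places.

Probabilities are the counts divided by 202.
Repeatedly combine the two least-probable nodes; the expected code length is the sum of the merged weights.
merge 4/101 + 27/202 → 35/202
merge 35/202 + 35/202 → 35/101
merge 39/202 + 22/101 → 83/202
merge 49/202 + 35/101 → 119/202
merge 83/202 + 119/202 → 1
L = 35/202 + 35/101 + 83/202 + 119/202 + 1 = 509/202 ≈ 2.520 bits/symbol.

2.520 bits/symbol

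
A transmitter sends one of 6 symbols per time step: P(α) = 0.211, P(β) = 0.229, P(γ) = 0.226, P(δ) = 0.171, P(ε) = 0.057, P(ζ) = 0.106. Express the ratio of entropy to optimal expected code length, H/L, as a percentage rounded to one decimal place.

Entropy H = −Σ p log₂ p ≈ 2.4600 bits.
Huffman merges: 57/1000+53/500→163/1000; 163/1000+171/1000→167/500; 211/1000+113/500→437/1000; 229/1000+167/500→563/1000; 437/1000+563/1000→1. L = 2497/1000 ≈ 2.4970.
Efficiency = H/L = 2.4600/2.4970 = 98.5%.

98.5%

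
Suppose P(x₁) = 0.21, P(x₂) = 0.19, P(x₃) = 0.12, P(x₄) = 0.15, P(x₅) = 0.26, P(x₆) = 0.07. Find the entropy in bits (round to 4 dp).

H = −Σ pᵢ log₂ pᵢ.
−0.21·log₂(0.21) = 0.4728
−0.19·log₂(0.19) = 0.4552
−0.12·log₂(0.12) = 0.3671
−0.15·log₂(0.15) = 0.4105
−0.26·log₂(0.26) = 0.5053
−0.07·log₂(0.07) = 0.2686
Sum ≈ 2.4795 → 2.4795 bits.

2.4795 bits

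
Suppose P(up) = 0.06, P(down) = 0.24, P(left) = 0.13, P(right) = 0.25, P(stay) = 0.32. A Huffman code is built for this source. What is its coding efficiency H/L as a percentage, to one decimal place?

98.0%

Entropy H = −Σ p log₂ p ≈ 2.1463 bits.
Huffman merges: 3/50+13/100→19/100; 19/100+6/25→43/100; 1/4+8/25→57/100; 43/100+57/100→1. L = 219/100 ≈ 2.1900.
Efficiency = H/L = 2.1463/2.1900 = 98.0%.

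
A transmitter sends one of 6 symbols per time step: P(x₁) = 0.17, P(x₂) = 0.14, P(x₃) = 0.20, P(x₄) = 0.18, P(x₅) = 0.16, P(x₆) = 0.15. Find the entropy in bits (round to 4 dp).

H = −Σ pᵢ log₂ pᵢ.
−0.17·log₂(0.17) = 0.4346
−0.14·log₂(0.14) = 0.3971
−0.20·log₂(0.20) = 0.4644
−0.18·log₂(0.18) = 0.4453
−0.16·log₂(0.16) = 0.4230
−0.15·log₂(0.15) = 0.4105
Sum ≈ 2.5750 → 2.5750 bits.

2.5750 bits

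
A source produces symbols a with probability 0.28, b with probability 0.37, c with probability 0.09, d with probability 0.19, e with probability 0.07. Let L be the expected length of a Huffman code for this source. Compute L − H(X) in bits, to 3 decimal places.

Entropy H = −Σ p log₂ p ≈ 2.0814 bits.
Huffman merges: 7/100+9/100→4/25; 4/25+19/100→7/20; 7/25+7/20→63/100; 37/100+63/100→1. L = 107/50 ≈ 2.1400.
L − H = 2.1400 − 2.0814 = 0.059 bits.

0.059 bits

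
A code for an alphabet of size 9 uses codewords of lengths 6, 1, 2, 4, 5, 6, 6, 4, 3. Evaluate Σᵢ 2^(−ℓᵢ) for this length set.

With common denominator 2^6 = 64: Σ 2^(−ℓᵢ) = 1/64 + 32/64 + 16/64 + 4/64 + 2/64 + 1/64 + 1/64 + 4/64 + 8/64 = 69/64 = 1.078125.

1.078125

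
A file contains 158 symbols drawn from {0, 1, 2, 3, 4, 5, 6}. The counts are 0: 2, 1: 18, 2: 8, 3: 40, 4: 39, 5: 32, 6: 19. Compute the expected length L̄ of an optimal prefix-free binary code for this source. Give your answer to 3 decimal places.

Probabilities are the counts divided by 158.
Repeatedly combine the two least-probable nodes; the expected code length is the sum of the merged weights.
merge 1/79 + 4/79 → 5/79
merge 5/79 + 9/79 → 14/79
merge 19/158 + 14/79 → 47/158
merge 16/79 + 39/158 → 71/158
merge 20/79 + 47/158 → 87/158
merge 71/158 + 87/158 → 1
L = 5/79 + 14/79 + 47/158 + 71/158 + 87/158 + 1 = 401/158 ≈ 2.538 bits/symbol.

2.538 bits/symbol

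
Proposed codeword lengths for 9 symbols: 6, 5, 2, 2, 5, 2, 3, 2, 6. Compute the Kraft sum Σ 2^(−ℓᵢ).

With common denominator 2^6 = 64: Σ 2^(−ℓᵢ) = 1/64 + 2/64 + 16/64 + 16/64 + 2/64 + 16/64 + 8/64 + 16/64 + 1/64 = 78/64 = 1.21875.

1.21875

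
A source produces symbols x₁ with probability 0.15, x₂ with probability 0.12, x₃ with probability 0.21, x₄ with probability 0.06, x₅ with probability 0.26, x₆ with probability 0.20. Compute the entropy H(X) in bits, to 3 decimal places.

2.464 bits

H = −Σ pᵢ log₂ pᵢ.
−0.15·log₂(0.15) = 0.4105
−0.12·log₂(0.12) = 0.3671
−0.21·log₂(0.21) = 0.4728
−0.06·log₂(0.06) = 0.2435
−0.26·log₂(0.26) = 0.5053
−0.20·log₂(0.20) = 0.4644
Sum ≈ 2.4636 → 2.464 bits.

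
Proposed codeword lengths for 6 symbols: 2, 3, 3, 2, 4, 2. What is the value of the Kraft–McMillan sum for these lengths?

With common denominator 2^4 = 16: Σ 2^(−ℓᵢ) = 4/16 + 2/16 + 2/16 + 4/16 + 1/16 + 4/16 = 17/16 = 1.0625.

1.0625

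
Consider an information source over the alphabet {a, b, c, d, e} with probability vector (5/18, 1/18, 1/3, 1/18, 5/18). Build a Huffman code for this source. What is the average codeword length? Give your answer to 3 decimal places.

Repeatedly combine the two least-probable nodes; the expected code length is the sum of the merged weights.
merge 1/18 + 1/18 → 1/9
merge 1/9 + 5/18 → 7/18
merge 5/18 + 1/3 → 11/18
merge 7/18 + 11/18 → 1
L = 1/9 + 7/18 + 11/18 + 1 = 19/9 ≈ 2.111 bits/symbol.

2.111 bits/symbol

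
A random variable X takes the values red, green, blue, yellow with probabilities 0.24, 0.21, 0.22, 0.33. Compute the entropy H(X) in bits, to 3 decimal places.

1.975 bits

H = −Σ pᵢ log₂ pᵢ.
−0.24·log₂(0.24) = 0.4941
−0.21·log₂(0.21) = 0.4728
−0.22·log₂(0.22) = 0.4806
−0.33·log₂(0.33) = 0.5278
Sum ≈ 1.9754 → 1.975 bits.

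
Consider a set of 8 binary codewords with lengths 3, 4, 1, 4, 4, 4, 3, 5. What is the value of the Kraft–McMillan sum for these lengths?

1.03125

With common denominator 2^5 = 32: Σ 2^(−ℓᵢ) = 4/32 + 2/32 + 16/32 + 2/32 + 2/32 + 2/32 + 4/32 + 1/32 = 33/32 = 1.03125.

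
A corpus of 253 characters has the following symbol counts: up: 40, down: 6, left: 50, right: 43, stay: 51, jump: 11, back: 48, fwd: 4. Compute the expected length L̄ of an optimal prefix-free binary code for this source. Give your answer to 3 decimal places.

Probabilities are the counts divided by 253.
Repeatedly combine the two least-probable nodes; the expected code length is the sum of the merged weights.
merge 4/253 + 6/253 → 10/253
merge 10/253 + 1/23 → 21/253
merge 21/253 + 40/253 → 61/253
merge 43/253 + 48/253 → 91/253
merge 50/253 + 51/253 → 101/253
merge 61/253 + 91/253 → 152/253
merge 101/253 + 152/253 → 1
L = 10/253 + 21/253 + 61/253 + 91/253 + 101/253 + 152/253 + 1 = 689/253 ≈ 2.723 bits/symbol.

2.723 bits/symbol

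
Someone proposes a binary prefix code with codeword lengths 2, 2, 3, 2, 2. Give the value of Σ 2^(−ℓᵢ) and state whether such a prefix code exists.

With common denominator 2^3 = 8: Σ 2^(−ℓᵢ) = 2/8 + 2/8 + 1/8 + 2/8 + 2/8 = 9/8 = 1.125.
Kraft's inequality requires Σ ≤ 1; here Σ = 1.125 > 1, so no such prefix code exists.

1.125; no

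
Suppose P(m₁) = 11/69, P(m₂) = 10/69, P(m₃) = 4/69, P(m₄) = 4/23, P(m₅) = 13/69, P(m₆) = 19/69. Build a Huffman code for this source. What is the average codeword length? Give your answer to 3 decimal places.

Repeatedly combine the two least-probable nodes; the expected code length is the sum of the merged weights.
merge 4/69 + 10/69 → 14/69
merge 11/69 + 4/23 → 1/3
merge 13/69 + 14/69 → 9/23
merge 19/69 + 1/3 → 14/23
merge 9/23 + 14/23 → 1
L = 14/69 + 1/3 + 9/23 + 14/23 + 1 = 175/69 ≈ 2.536 bits/symbol.

2.536 bits/symbol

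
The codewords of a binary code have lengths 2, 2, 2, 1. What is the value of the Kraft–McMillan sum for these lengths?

1.25

With common denominator 2^2 = 4: Σ 2^(−ℓᵢ) = 1/4 + 1/4 + 1/4 + 2/4 = 5/4 = 1.25.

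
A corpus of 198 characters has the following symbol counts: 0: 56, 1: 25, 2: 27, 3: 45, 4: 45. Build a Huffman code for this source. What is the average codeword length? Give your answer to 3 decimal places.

2.263 bits/symbol

Probabilities are the counts divided by 198.
Repeatedly combine the two least-probable nodes; the expected code length is the sum of the merged weights.
merge 25/198 + 3/22 → 26/99
merge 5/22 + 5/22 → 5/11
merge 26/99 + 28/99 → 6/11
merge 5/11 + 6/11 → 1
L = 26/99 + 5/11 + 6/11 + 1 = 224/99 ≈ 2.263 bits/symbol.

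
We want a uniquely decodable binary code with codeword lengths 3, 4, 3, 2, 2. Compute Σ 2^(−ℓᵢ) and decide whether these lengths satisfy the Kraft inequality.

With common denominator 2^4 = 16: Σ 2^(−ℓᵢ) = 2/16 + 1/16 + 2/16 + 4/16 + 4/16 = 13/16 = 0.8125.
Kraft's inequality requires Σ ≤ 1; here Σ = 0.8125 ≤ 1, so such a prefix code exists.

0.8125; yes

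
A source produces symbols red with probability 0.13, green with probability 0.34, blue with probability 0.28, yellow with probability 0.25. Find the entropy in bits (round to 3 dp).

1.926 bits

H = −Σ pᵢ log₂ pᵢ.
−0.13·log₂(0.13) = 0.3826
−0.34·log₂(0.34) = 0.5292
−0.28·log₂(0.28) = 0.5142
−0.25·log₂(0.25) = 0.5000
Sum ≈ 1.9260 → 1.926 bits.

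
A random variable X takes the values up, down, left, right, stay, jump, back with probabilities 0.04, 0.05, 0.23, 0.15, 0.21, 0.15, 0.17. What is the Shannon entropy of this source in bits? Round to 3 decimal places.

H = −Σ pᵢ log₂ pᵢ.
−0.04·log₂(0.04) = 0.1858
−0.05·log₂(0.05) = 0.2161
−0.23·log₂(0.23) = 0.4877
−0.15·log₂(0.15) = 0.4105
−0.21·log₂(0.21) = 0.4728
−0.15·log₂(0.15) = 0.4105
−0.17·log₂(0.17) = 0.4346
Sum ≈ 2.6180 → 2.618 bits.

2.618 bits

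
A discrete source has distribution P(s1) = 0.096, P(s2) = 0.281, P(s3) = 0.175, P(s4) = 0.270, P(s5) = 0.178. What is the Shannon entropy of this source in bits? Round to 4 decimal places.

2.2325 bits

H = −Σ pᵢ log₂ pᵢ.
−0.096·log₂(0.096) = 0.3246
−0.281·log₂(0.281) = 0.5146
−0.175·log₂(0.175) = 0.4401
−0.270·log₂(0.270) = 0.5100
−0.178·log₂(0.178) = 0.4432
Sum ≈ 2.2325 → 2.2325 bits.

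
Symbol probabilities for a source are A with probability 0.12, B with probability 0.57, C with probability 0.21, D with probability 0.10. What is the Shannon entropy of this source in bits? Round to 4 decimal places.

1.6343 bits

H = −Σ pᵢ log₂ pᵢ.
−0.12·log₂(0.12) = 0.3671
−0.57·log₂(0.57) = 0.4623
−0.21·log₂(0.21) = 0.4728
−0.10·log₂(0.10) = 0.3322
Sum ≈ 1.6343 → 1.6343 bits.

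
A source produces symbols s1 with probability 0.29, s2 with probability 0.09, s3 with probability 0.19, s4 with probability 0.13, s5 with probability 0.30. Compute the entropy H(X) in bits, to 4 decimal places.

H = −Σ pᵢ log₂ pᵢ.
−0.29·log₂(0.29) = 0.5179
−0.09·log₂(0.09) = 0.3127
−0.19·log₂(0.19) = 0.4552
−0.13·log₂(0.13) = 0.3826
−0.30·log₂(0.30) = 0.5211
Sum ≈ 2.1895 → 2.1895 bits.

2.1895 bits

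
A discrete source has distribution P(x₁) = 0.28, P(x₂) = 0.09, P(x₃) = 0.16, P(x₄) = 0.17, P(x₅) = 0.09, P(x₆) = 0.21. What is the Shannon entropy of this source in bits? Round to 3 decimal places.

H = −Σ pᵢ log₂ pᵢ.
−0.28·log₂(0.28) = 0.5142
−0.09·log₂(0.09) = 0.3127
−0.16·log₂(0.16) = 0.4230
−0.17·log₂(0.17) = 0.4346
−0.09·log₂(0.09) = 0.3127
−0.21·log₂(0.21) = 0.4728
Sum ≈ 2.4700 → 2.470 bits.

2.470 bits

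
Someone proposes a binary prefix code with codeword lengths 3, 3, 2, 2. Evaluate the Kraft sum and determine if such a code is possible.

0.75; yes

With common denominator 2^3 = 8: Σ 2^(−ℓᵢ) = 1/8 + 1/8 + 2/8 + 2/8 = 6/8 = 0.75.
Kraft's inequality requires Σ ≤ 1; here Σ = 0.75 ≤ 1, so such a prefix code exists.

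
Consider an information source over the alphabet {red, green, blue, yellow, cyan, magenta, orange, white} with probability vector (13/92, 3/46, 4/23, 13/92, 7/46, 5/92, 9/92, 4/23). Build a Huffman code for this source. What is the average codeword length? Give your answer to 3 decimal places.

Repeatedly combine the two least-probable nodes; the expected code length is the sum of the merged weights.
merge 5/92 + 3/46 → 11/92
merge 9/92 + 11/92 → 5/23
merge 13/92 + 13/92 → 13/46
merge 7/46 + 4/23 → 15/46
merge 4/23 + 5/23 → 9/23
merge 13/46 + 15/46 → 14/23
merge 9/23 + 14/23 → 1
L = 11/92 + 5/23 + 13/46 + 15/46 + 9/23 + 14/23 + 1 = 271/92 ≈ 2.946 bits/symbol.

2.946 bits/symbol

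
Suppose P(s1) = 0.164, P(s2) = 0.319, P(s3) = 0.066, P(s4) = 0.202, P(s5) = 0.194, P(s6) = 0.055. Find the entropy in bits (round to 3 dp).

H = −Σ pᵢ log₂ pᵢ.
−0.164·log₂(0.164) = 0.4278
−0.319·log₂(0.319) = 0.5258
−0.066·log₂(0.066) = 0.2588
−0.202·log₂(0.202) = 0.4661
−0.194·log₂(0.194) = 0.4590
−0.055·log₂(0.055) = 0.2301
Sum ≈ 2.3676 → 2.368 bits.

2.368 bits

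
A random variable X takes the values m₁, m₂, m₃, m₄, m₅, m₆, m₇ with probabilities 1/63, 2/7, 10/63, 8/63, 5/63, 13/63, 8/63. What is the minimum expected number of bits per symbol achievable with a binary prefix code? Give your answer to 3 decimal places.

Repeatedly combine the two least-probable nodes; the expected code length is the sum of the merged weights.
merge 1/63 + 5/63 → 2/21
merge 2/21 + 8/63 → 2/9
merge 8/63 + 10/63 → 2/7
merge 13/63 + 2/9 → 3/7
merge 2/7 + 2/7 → 4/7
merge 3/7 + 4/7 → 1
L = 2/21 + 2/9 + 2/7 + 3/7 + 4/7 + 1 = 164/63 ≈ 2.603 bits/symbol.

2.603 bits/symbol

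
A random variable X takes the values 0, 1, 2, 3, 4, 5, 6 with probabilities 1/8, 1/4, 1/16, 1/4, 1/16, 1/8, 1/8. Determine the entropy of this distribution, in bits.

Each probability is a power of 1/2, so log₂(1/p) is an integer.
H = Σ p·log₂(1/p) = 1/8·3 + 1/4·2 + 1/16·4 + 1/4·2 + 1/16·4 + 1/8·3 + 1/8·3 = 2.625 bits.

2.625 bits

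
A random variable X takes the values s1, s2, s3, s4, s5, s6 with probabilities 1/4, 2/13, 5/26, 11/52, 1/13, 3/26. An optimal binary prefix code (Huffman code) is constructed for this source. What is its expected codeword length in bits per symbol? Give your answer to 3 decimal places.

2.538 bits/symbol

Repeatedly combine the two least-probable nodes; the expected code length is the sum of the merged weights.
merge 1/13 + 3/26 → 5/26
merge 2/13 + 5/26 → 9/26
merge 5/26 + 11/52 → 21/52
merge 1/4 + 9/26 → 31/52
merge 21/52 + 31/52 → 1
L = 5/26 + 9/26 + 21/52 + 31/52 + 1 = 33/13 ≈ 2.538 bits/symbol.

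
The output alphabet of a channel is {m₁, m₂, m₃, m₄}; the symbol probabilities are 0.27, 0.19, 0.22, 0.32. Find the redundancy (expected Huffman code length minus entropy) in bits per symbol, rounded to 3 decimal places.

Entropy H = −Σ p log₂ p ≈ 1.9719 bits.
Huffman merges: 19/100+11/50→41/100; 27/100+8/25→59/100; 41/100+59/100→1. L = 2 ≈ 2.0000.
L − H = 2.0000 − 1.9719 = 0.028 bits.

0.028 bits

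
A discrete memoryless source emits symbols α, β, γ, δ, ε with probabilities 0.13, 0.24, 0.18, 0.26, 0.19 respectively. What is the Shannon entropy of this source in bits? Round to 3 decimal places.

H = −Σ pᵢ log₂ pᵢ.
−0.13·log₂(0.13) = 0.3826
−0.24·log₂(0.24) = 0.4941
−0.18·log₂(0.18) = 0.4453
−0.26·log₂(0.26) = 0.5053
−0.19·log₂(0.19) = 0.4552
Sum ≈ 2.2826 → 2.283 bits.

2.283 bits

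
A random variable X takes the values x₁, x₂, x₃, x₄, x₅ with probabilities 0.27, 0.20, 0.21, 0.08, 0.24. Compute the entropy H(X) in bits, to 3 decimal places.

2.233 bits

H = −Σ pᵢ log₂ pᵢ.
−0.27·log₂(0.27) = 0.5100
−0.20·log₂(0.20) = 0.4644
−0.21·log₂(0.21) = 0.4728
−0.08·log₂(0.08) = 0.2915
−0.24·log₂(0.24) = 0.4941
Sum ≈ 2.2329 → 2.233 bits.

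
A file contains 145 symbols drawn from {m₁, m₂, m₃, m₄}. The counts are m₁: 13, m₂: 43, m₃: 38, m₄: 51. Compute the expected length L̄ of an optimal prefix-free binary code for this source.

Probabilities are the counts divided by 145.
Repeatedly combine the two least-probable nodes; the expected code length is the sum of the merged weights.
merge 13/145 + 38/145 → 51/145
merge 43/145 + 51/145 → 94/145
merge 51/145 + 94/145 → 1
L = 51/145 + 94/145 + 1 = 2 bits/symbol.

2 bits/symbol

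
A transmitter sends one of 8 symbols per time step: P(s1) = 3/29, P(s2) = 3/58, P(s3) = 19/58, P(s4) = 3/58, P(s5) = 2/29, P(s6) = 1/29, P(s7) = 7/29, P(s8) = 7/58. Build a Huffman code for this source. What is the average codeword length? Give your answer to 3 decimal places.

2.638 bits/symbol

Repeatedly combine the two least-probable nodes; the expected code length is the sum of the merged weights.
merge 1/29 + 3/58 → 5/58
merge 3/58 + 2/29 → 7/58
merge 5/58 + 3/29 → 11/58
merge 7/58 + 7/58 → 7/29
merge 11/58 + 7/29 → 25/58
merge 7/29 + 19/58 → 33/58
merge 25/58 + 33/58 → 1
L = 5/58 + 7/58 + 11/58 + 7/29 + 25/58 + 33/58 + 1 = 153/58 ≈ 2.638 bits/symbol.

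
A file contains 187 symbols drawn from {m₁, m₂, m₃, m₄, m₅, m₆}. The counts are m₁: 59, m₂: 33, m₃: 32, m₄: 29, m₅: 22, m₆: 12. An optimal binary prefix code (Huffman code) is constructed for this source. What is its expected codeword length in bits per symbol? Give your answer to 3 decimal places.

2.508 bits/symbol

Probabilities are the counts divided by 187.
Repeatedly combine the two least-probable nodes; the expected code length is the sum of the merged weights.
merge 12/187 + 2/17 → 2/11
merge 29/187 + 32/187 → 61/187
merge 3/17 + 2/11 → 67/187
merge 59/187 + 61/187 → 120/187
merge 67/187 + 120/187 → 1
L = 2/11 + 61/187 + 67/187 + 120/187 + 1 = 469/187 ≈ 2.508 bits/symbol.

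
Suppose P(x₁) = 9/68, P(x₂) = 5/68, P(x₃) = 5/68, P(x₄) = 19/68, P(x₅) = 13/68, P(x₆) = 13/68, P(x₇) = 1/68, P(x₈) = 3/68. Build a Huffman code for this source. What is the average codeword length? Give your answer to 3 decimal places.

2.721 bits/symbol

Repeatedly combine the two least-probable nodes; the expected code length is the sum of the merged weights.
merge 1/68 + 3/68 → 1/17
merge 1/17 + 5/68 → 9/68
merge 5/68 + 9/68 → 7/34
merge 9/68 + 13/68 → 11/34
merge 13/68 + 7/34 → 27/68
merge 19/68 + 11/34 → 41/68
merge 27/68 + 41/68 → 1
L = 1/17 + 9/68 + 7/34 + 11/34 + 27/68 + 41/68 + 1 = 185/68 ≈ 2.721 bits/symbol.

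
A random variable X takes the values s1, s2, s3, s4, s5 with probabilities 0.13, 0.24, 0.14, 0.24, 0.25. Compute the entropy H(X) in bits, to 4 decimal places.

2.2680 bits

H = −Σ pᵢ log₂ pᵢ.
−0.13·log₂(0.13) = 0.3826
−0.24·log₂(0.24) = 0.4941
−0.14·log₂(0.14) = 0.3971
−0.24·log₂(0.24) = 0.4941
−0.25·log₂(0.25) = 0.5000
Sum ≈ 2.2680 → 2.2680 bits.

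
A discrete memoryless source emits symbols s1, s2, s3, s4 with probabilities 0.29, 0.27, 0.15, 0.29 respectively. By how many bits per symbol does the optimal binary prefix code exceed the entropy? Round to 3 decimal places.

0.044 bits

Entropy H = −Σ p log₂ p ≈ 1.9564 bits.
Huffman merges: 3/20+27/100→21/50; 29/100+29/100→29/50; 21/50+29/50→1. L = 2 ≈ 2.0000.
L − H = 2.0000 − 1.9564 = 0.044 bits.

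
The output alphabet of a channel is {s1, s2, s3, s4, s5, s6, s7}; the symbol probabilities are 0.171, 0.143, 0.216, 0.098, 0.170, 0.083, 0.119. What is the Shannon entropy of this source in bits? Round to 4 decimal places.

2.7410 bits

H = −Σ pᵢ log₂ pᵢ.
−0.171·log₂(0.171) = 0.4357
−0.143·log₂(0.143) = 0.4012
−0.216·log₂(0.216) = 0.4776
−0.098·log₂(0.098) = 0.3284
−0.170·log₂(0.170) = 0.4346
−0.083·log₂(0.083) = 0.2980
−0.119·log₂(0.119) = 0.3654
Sum ≈ 2.7410 → 2.7410 bits.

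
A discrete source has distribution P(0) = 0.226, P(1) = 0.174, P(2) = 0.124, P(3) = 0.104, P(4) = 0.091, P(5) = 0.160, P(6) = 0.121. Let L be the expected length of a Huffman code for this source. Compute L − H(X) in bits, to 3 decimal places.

0.031 bits

Entropy H = −Σ p log₂ p ≈ 2.7433 bits.
Huffman merges: 91/1000+13/125→39/200; 121/1000+31/250→49/200; 4/25+87/500→167/500; 39/200+113/500→421/1000; 49/200+167/500→579/1000; 421/1000+579/1000→1. L = 1387/500 ≈ 2.7740.
L − H = 2.7740 − 2.7433 = 0.031 bits.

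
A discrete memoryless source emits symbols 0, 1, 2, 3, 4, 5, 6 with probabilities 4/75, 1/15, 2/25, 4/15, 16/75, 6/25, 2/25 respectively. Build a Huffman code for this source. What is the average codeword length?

Repeatedly combine the two least-probable nodes; the expected code length is the sum of the merged weights.
merge 4/75 + 1/15 → 3/25
merge 2/25 + 2/25 → 4/25
merge 3/25 + 4/25 → 7/25
merge 16/75 + 6/25 → 34/75
merge 4/15 + 7/25 → 41/75
merge 34/75 + 41/75 → 1
L = 3/25 + 4/25 + 7/25 + 34/75 + 41/75 + 1 = 64/25 = 2.56 bits/symbol.

2.56 bits/symbol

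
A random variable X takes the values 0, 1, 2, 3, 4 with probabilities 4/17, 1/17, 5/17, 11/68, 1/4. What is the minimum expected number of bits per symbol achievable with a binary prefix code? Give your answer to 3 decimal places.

2.221 bits/symbol

Repeatedly combine the two least-probable nodes; the expected code length is the sum of the merged weights.
merge 1/17 + 11/68 → 15/68
merge 15/68 + 4/17 → 31/68
merge 1/4 + 5/17 → 37/68
merge 31/68 + 37/68 → 1
L = 15/68 + 31/68 + 37/68 + 1 = 151/68 ≈ 2.221 bits/symbol.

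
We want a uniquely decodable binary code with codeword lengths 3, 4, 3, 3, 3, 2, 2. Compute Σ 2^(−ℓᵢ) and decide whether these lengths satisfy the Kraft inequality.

With common denominator 2^4 = 16: Σ 2^(−ℓᵢ) = 2/16 + 1/16 + 2/16 + 2/16 + 2/16 + 4/16 + 4/16 = 17/16 = 1.0625.
Kraft's inequality requires Σ ≤ 1; here Σ = 1.0625 > 1, so no such prefix code exists.

1.0625; no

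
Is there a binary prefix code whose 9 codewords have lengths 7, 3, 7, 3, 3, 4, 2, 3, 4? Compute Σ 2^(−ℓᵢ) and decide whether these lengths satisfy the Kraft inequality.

0.890625; yes

With common denominator 2^7 = 128: Σ 2^(−ℓᵢ) = 1/128 + 16/128 + 1/128 + 16/128 + 16/128 + 8/128 + 32/128 + 16/128 + 8/128 = 114/128 = 0.890625.
Kraft's inequality requires Σ ≤ 1; here Σ = 0.890625 ≤ 1, so such a prefix code exists.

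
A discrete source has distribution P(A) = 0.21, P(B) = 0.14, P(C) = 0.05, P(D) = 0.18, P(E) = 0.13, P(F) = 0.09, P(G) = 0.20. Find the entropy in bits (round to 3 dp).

H = −Σ pᵢ log₂ pᵢ.
−0.21·log₂(0.21) = 0.4728
−0.14·log₂(0.14) = 0.3971
−0.05·log₂(0.05) = 0.2161
−0.18·log₂(0.18) = 0.4453
−0.13·log₂(0.13) = 0.3826
−0.09·log₂(0.09) = 0.3127
−0.20·log₂(0.20) = 0.4644
Sum ≈ 2.6910 → 2.691 bits.

2.691 bits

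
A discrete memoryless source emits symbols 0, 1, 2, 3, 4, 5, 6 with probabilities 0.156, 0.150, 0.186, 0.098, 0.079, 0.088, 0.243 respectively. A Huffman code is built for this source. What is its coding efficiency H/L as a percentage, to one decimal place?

Entropy H = −Σ p log₂ p ≈ 2.7023 bits.
Huffman merges: 79/1000+11/125→167/1000; 49/500+3/20→31/125; 39/250+167/1000→323/1000; 93/500+243/1000→429/1000; 31/125+323/1000→571/1000; 429/1000+571/1000→1. L = 1369/500 ≈ 2.7380.
Efficiency = H/L = 2.7023/2.7380 = 98.7%.

98.7%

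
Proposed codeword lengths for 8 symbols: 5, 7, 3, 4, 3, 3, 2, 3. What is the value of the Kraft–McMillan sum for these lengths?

0.8515625

With common denominator 2^7 = 128: Σ 2^(−ℓᵢ) = 4/128 + 1/128 + 16/128 + 8/128 + 16/128 + 16/128 + 32/128 + 16/128 = 109/128 = 0.8515625.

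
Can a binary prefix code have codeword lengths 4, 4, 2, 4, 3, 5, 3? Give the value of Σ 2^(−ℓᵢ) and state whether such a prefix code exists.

With common denominator 2^5 = 32: Σ 2^(−ℓᵢ) = 2/32 + 2/32 + 8/32 + 2/32 + 4/32 + 1/32 + 4/32 = 23/32 = 0.71875.
Kraft's inequality requires Σ ≤ 1; here Σ = 0.71875 ≤ 1, so such a prefix code exists.

0.71875; yes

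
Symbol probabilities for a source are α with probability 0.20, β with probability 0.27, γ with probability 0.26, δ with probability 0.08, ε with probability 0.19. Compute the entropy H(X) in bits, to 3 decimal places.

H = −Σ pᵢ log₂ pᵢ.
−0.20·log₂(0.20) = 0.4644
−0.27·log₂(0.27) = 0.5100
−0.26·log₂(0.26) = 0.5053
−0.08·log₂(0.08) = 0.2915
−0.19·log₂(0.19) = 0.4552
Sum ≈ 2.2264 → 2.226 bits.

2.226 bits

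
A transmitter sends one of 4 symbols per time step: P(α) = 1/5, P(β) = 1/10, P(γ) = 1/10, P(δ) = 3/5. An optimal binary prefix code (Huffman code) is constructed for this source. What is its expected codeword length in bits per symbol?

1.6 bits/symbol

Repeatedly combine the two least-probable nodes; the expected code length is the sum of the merged weights.
merge 1/10 + 1/10 → 1/5
merge 1/5 + 1/5 → 2/5
merge 2/5 + 3/5 → 1
L = 1/5 + 2/5 + 1 = 8/5 = 1.6 bits/symbol.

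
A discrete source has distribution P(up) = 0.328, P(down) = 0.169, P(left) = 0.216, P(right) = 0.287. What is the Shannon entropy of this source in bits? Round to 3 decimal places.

H = −Σ pᵢ log₂ pᵢ.
−0.328·log₂(0.328) = 0.5275
−0.169·log₂(0.169) = 0.4335
−0.216·log₂(0.216) = 0.4776
−0.287·log₂(0.287) = 0.5169
Sum ≈ 1.9554 → 1.955 bits.

1.955 bits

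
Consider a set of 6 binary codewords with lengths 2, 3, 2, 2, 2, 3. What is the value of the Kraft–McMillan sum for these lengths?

With common denominator 2^3 = 8: Σ 2^(−ℓᵢ) = 2/8 + 1/8 + 2/8 + 2/8 + 2/8 + 1/8 = 10/8 = 1.25.

1.25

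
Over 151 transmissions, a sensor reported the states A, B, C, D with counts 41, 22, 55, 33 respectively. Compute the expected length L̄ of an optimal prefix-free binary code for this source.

2 bits/symbol

Probabilities are the counts divided by 151.
Repeatedly combine the two least-probable nodes; the expected code length is the sum of the merged weights.
merge 22/151 + 33/151 → 55/151
merge 41/151 + 55/151 → 96/151
merge 55/151 + 96/151 → 1
L = 55/151 + 96/151 + 1 = 2 bits/symbol.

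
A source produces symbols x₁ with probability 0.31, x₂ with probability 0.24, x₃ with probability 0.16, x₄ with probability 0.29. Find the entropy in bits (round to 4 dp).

1.9588 bits

H = −Σ pᵢ log₂ pᵢ.
−0.31·log₂(0.31) = 0.5238
−0.24·log₂(0.24) = 0.4941
−0.16·log₂(0.16) = 0.4230
−0.29·log₂(0.29) = 0.5179
Sum ≈ 1.9588 → 1.9588 bits.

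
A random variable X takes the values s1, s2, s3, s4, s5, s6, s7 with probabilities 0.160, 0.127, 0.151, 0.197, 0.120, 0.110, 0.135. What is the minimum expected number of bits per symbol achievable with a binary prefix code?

Repeatedly combine the two least-probable nodes; the expected code length is the sum of the merged weights.
merge 11/100 + 3/25 → 23/100
merge 127/1000 + 27/200 → 131/500
merge 151/1000 + 4/25 → 311/1000
merge 197/1000 + 23/100 → 427/1000
merge 131/500 + 311/1000 → 573/1000
merge 427/1000 + 573/1000 → 1
L = 23/100 + 131/500 + 311/1000 + 427/1000 + 573/1000 + 1 = 2803/1000 = 2.803 bits/symbol.

2.803 bits/symbol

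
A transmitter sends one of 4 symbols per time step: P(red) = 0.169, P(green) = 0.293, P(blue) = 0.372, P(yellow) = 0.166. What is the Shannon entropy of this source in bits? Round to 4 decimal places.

1.9131 bits

H = −Σ pᵢ log₂ pᵢ.
−0.169·log₂(0.169) = 0.4335
−0.293·log₂(0.293) = 0.5189
−0.372·log₂(0.372) = 0.5307
−0.166·log₂(0.166) = 0.4301
Sum ≈ 1.9131 → 1.9131 bits.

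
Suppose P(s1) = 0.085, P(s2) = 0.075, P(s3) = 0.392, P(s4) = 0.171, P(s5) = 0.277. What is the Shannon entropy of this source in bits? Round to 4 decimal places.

H = −Σ pᵢ log₂ pᵢ.
−0.085·log₂(0.085) = 0.3023
−0.075·log₂(0.075) = 0.2803
−0.392·log₂(0.392) = 0.5296
−0.171·log₂(0.171) = 0.4357
−0.277·log₂(0.277) = 0.5130
Sum ≈ 2.0609 → 2.0609 bits.

2.0609 bits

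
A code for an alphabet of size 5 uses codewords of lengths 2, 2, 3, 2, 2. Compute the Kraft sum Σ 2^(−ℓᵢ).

With common denominator 2^3 = 8: Σ 2^(−ℓᵢ) = 2/8 + 2/8 + 1/8 + 2/8 + 2/8 = 9/8 = 1.125.

1.125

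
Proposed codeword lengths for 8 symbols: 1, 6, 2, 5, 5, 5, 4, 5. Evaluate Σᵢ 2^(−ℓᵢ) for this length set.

With common denominator 2^6 = 64: Σ 2^(−ℓᵢ) = 32/64 + 1/64 + 16/64 + 2/64 + 2/64 + 2/64 + 4/64 + 2/64 = 61/64 = 0.953125.

0.953125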